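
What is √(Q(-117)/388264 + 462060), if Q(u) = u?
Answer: 3*√1934862562726302/194132 ≈ 679.75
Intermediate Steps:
√(Q(-117)/388264 + 462060) = √(-117/388264 + 462060) = √(179401263723/388264) = 3*√1934862562726302/194132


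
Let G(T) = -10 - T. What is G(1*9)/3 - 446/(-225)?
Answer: -979/225 ≈ -4.3511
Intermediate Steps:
G(1*9)/3 - 446/(-225) = (-10 - 9)/3 - 446/(-225) = (-10 - 1*9)*(⅓) - 446*(-1/225) = (-10 - 9)*(⅓) + 446/225 = -19*⅓ + 446/225 = -19/3 + 446/225 = -979/225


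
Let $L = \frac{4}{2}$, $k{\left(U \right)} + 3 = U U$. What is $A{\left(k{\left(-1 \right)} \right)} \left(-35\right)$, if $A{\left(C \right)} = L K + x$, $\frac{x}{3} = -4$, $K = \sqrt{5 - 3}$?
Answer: $420 - 70 \sqrt{2} \approx 321.0$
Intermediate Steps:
$k{\left(U \right)} = -3 + U^{2}$ ($k{\left(U \right)} = -3 + U U = -3 + U^{2}$)
$L = 2$ ($L = 4 \cdot \frac{1}{2} = 2$)
$K = \sqrt{2} \approx 1.4142$
$x = -12$ ($x = 3 \left(-4\right) = -12$)
$A{\left(C \right)} = -12 + 2 \sqrt{2}$ ($A{\left(C \right)} = 2 \sqrt{2} - 12 = -12 + 2 \sqrt{2}$)
$A{\left(k{\left(-1 \right)} \right)} \left(-35\right) = \left(-12 + 2 \sqrt{2}\right) \left(-35\right) = 420 - 70 \sqrt{2}$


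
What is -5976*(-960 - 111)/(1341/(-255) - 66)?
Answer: -60447240/673 ≈ -89818.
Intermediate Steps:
-5976*(-960 - 111)/(1341/(-255) - 66) = -5976*(-1071/(1341*(-1/255) - 66)) = -5976*(-1071/(-447/85 - 66)) = -5976/((-6057/85*(-1/1071))) = -5976/673/10115 = -5976*10115/673 = -60447240/673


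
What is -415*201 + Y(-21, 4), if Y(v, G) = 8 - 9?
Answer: -83416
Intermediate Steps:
Y(v, G) = -1
-415*201 + Y(-21, 4) = -415*201 - 1 = -83415 - 1 = -83416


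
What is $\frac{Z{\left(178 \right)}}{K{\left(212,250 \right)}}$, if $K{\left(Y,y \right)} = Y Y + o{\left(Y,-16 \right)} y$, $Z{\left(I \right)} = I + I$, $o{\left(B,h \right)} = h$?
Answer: $\frac{89}{10236} \approx 0.0086948$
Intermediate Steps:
$Z{\left(I \right)} = 2 I$
$K{\left(Y,y \right)} = Y^{2} - 16 y$ ($K{\left(Y,y \right)} = Y Y - 16 y = Y^{2} - 16 y$)
$\frac{Z{\left(178 \right)}}{K{\left(212,250 \right)}} = \frac{2 \cdot 178}{212^{2} - 4000} = \frac{356}{44944 - 4000} = \frac{356}{40944} = 356 \cdot \frac{1}{40944} = \frac{89}{10236}$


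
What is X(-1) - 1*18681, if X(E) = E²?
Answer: -18680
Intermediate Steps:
X(-1) - 1*18681 = (-1)² - 1*18681 = 1 - 18681 = -18680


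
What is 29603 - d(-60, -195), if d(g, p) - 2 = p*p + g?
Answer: -8364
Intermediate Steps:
d(g, p) = 2 + g + p² (d(g, p) = 2 + (p*p + g) = 2 + (p² + g) = 2 + (g + p²) = 2 + g + p²)
29603 - d(-60, -195) = 29603 - (2 - 60 + (-195)²) = 29603 - (2 - 60 + 38025) = 29603 - 1*37967 = 29603 - 37967 = -8364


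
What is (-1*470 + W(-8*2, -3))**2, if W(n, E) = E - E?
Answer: 220900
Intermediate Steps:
W(n, E) = 0
(-1*470 + W(-8*2, -3))**2 = (-1*470 + 0)**2 = (-470 + 0)**2 = (-470)**2 = 220900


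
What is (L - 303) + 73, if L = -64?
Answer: -294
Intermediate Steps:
(L - 303) + 73 = (-64 - 303) + 73 = -367 + 73 = -294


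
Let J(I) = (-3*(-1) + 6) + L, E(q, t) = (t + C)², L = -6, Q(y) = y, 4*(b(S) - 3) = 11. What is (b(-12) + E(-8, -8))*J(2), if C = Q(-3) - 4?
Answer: 2769/4 ≈ 692.25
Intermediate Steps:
b(S) = 23/4 (b(S) = 3 + (¼)*11 = 3 + 11/4 = 23/4)
C = -7 (C = -3 - 4 = -7)
E(q, t) = (-7 + t)² (E(q, t) = (t - 7)² = (-7 + t)²)
J(I) = 3 (J(I) = (-3*(-1) + 6) - 6 = (3 + 6) - 6 = 9 - 6 = 3)
(b(-12) + E(-8, -8))*J(2) = (23/4 + (-7 - 8)²)*3 = (23/4 + (-15)²)*3 = (23/4 + 225)*3 = (923/4)*3 = 2769/4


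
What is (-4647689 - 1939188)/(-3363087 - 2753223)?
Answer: 6586877/6116310 ≈ 1.0769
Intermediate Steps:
(-4647689 - 1939188)/(-3363087 - 2753223) = -6586877/(-6116310) = -6586877*(-1/6116310) = 6586877/6116310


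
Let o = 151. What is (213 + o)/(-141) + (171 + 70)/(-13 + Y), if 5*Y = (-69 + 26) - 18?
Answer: -71923/5922 ≈ -12.145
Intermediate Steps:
Y = -61/5 (Y = ((-69 + 26) - 18)/5 = (-43 - 18)/5 = (⅕)*(-61) = -61/5 ≈ -12.200)
(213 + o)/(-141) + (171 + 70)/(-13 + Y) = (213 + 151)/(-141) + (171 + 70)/(-13 - 61/5) = 364*(-1/141) + 241/(-126/5) = -364/141 + 241*(-5/126) = -364/141 - 1205/126 = -71923/5922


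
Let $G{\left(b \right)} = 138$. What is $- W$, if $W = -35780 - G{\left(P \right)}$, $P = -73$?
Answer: $35918$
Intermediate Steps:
$W = -35918$ ($W = -35780 - 138 = -35918$)
$- W = \left(-1\right) \left(-35918\right) = 35918$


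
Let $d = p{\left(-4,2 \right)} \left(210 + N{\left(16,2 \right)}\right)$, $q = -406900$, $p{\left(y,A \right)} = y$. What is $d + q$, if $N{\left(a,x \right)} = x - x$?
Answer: $-407740$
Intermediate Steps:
$N{\left(a,x \right)} = 0$
$d = -840$ ($d = - 4 \left(210 + 0\right) = \left(-4\right) 210 = -840$)
$d + q = -840 - 406900 = -407740$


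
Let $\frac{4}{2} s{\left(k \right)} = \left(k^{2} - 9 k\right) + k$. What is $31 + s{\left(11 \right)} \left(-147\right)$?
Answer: $- \frac{4789}{2} \approx -2394.5$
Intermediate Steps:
$s{\left(k \right)} = \frac{k^{2}}{2} - 4 k$ ($s{\left(k \right)} = \frac{\left(k^{2} - 9 k\right) + k}{2} = \frac{k^{2} - 8 k}{2} = \frac{k^{2}}{2} - 4 k$)
$31 + s{\left(11 \right)} \left(-147\right) = 31 + \frac{1}{2} \cdot 11 \left(-8 + 11\right) \left(-147\right) = 31 + \frac{1}{2} \cdot 11 \cdot 3 \left(-147\right) = 31 + \frac{33}{2} \left(-147\right) = 31 - \frac{4851}{2} = - \frac{4789}{2}$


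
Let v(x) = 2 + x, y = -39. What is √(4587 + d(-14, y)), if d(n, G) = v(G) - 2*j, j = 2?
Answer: √4546 ≈ 67.424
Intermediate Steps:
d(n, G) = -2 + G (d(n, G) = (2 + G) - 2*2 = (2 + G) - 4 = -2 + G)
√(4587 + d(-14, y)) = √(4587 + (-2 - 39)) = √(4587 - 41) = √4546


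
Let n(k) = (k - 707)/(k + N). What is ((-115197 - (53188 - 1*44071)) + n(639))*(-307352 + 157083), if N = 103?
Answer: 990069374576/53 ≈ 1.8681e+10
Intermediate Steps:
n(k) = (-707 + k)/(103 + k) (n(k) = (k - 707)/(k + 103) = (-707 + k)/(103 + k))
((-115197 - (53188 - 1*44071)) + n(639))*(-307352 + 157083) = ((-115197 - (53188 - 1*44071)) + (-707 + 639)/(103 + 639))*(-307352 + 157083) = ((-115197 - (53188 - 44071)) - 68/742)*(-150269) = ((-115197 - 1*9117) + (1/742)*(-68))*(-150269) = ((-115197 - 9117) - 34/371)*(-150269) = (-124314 - 34/371)*(-150269) = -46120528/371*(-150269) = 990069374576/53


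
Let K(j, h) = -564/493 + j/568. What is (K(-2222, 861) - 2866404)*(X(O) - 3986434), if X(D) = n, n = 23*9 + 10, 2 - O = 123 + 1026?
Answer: 1599795104652792099/140012 ≈ 1.1426e+13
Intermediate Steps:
O = -1147 (O = 2 - (123 + 1026) = 2 - 1*1149 = 2 - 1149 = -1147)
n = 217 (n = 207 + 10 = 217)
X(D) = 217
K(j, h) = -564/493 + j/568 (K(j, h) = -564*1/493 + j*(1/568) = -564/493 + j/568)
(K(-2222, 861) - 2866404)*(X(O) - 3986434) = ((-564/493 + (1/568)*(-2222)) - 2866404)*(217 - 3986434) = ((-564/493 - 1111/284) - 2866404)*(-3986217) = (-707899/140012 - 2866404)*(-3986217) = -401331664747/140012*(-3986217) = 1599795104652792099/140012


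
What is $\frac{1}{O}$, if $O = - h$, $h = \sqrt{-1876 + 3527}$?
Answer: $- \frac{\sqrt{1651}}{1651} \approx -0.024611$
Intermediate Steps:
$h = \sqrt{1651} \approx 40.633$
$O = - \sqrt{1651} \approx -40.633$
$\frac{1}{O} = \frac{1}{\left(-1\right) \sqrt{1651}} = - \frac{\sqrt{1651}}{1651}$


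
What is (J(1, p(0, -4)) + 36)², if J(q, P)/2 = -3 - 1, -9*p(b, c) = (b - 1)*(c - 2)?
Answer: 784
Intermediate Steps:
p(b, c) = -(-1 + b)*(-2 + c)/9 (p(b, c) = -(b - 1)*(c - 2)/9 = -(-1 + b)*(-2 + c)/9)
J(q, P) = -8 (J(q, P) = 2*(-3 - 1) = 2*(-4) = -8)
(J(1, p(0, -4)) + 36)² = (-8 + 36)² = 28² = 784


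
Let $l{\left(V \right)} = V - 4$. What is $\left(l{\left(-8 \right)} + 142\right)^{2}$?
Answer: $16900$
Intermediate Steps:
$l{\left(V \right)} = -4 + V$
$\left(l{\left(-8 \right)} + 142\right)^{2} = \left(\left(-4 - 8\right) + 142\right)^{2} = \left(-12 + 142\right)^{2} = 130^{2} = 16900$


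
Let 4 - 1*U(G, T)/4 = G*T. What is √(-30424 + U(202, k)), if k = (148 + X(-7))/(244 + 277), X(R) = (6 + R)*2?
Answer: 2*I*√2078859814/521 ≈ 175.03*I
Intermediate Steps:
X(R) = 12 + 2*R
k = 146/521 (k = (148 + (12 + 2*(-7)))/(244 + 277) = (148 + (12 - 14))/521 = (148 - 2)*(1/521) = 146*(1/521) = 146/521 ≈ 0.28023)
U(G, T) = 16 - 4*G*T
√(-30424 + U(202, k)) = √(-30424 + (16 - 4*202*146/521)) = √(-30424 + (16 - 117968/521)) = √(-30424 - 109632/521) = √(-15960536/521) = 2*I*√2078859814/521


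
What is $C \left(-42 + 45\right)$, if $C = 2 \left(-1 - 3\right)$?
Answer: $-24$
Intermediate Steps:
$C = -8$ ($C = 2 \left(-4\right) = -8$)
$C \left(-42 + 45\right) = - 8 \left(-42 + 45\right) = \left(-8\right) 3 = -24$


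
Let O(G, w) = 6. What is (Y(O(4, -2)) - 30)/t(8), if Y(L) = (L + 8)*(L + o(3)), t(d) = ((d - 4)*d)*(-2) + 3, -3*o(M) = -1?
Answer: -176/183 ≈ -0.96175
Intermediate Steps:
o(M) = ⅓ (o(M) = -⅓*(-1) = ⅓)
t(d) = 3 - 2*d*(-4 + d) (t(d) = ((-4 + d)*d)*(-2) + 3 = (d*(-4 + d))*(-2) + 3 = -2*d*(-4 + d) + 3 = 3 - 2*d*(-4 + d))
Y(L) = (8 + L)*(⅓ + L) (Y(L) = (L + 8)*(L + ⅓) = (8 + L)*(⅓ + L))
(Y(O(4, -2)) - 30)/t(8) = ((8/3 + 6² + (25/3)*6) - 30)/(3 - 2*8² + 8*8) = ((8/3 + 36 + 50) - 30)/(3 - 2*64 + 64) = (266/3 - 30)/(3 - 128 + 64) = (176/3)/(-61) = -1/61*176/3 = -176/183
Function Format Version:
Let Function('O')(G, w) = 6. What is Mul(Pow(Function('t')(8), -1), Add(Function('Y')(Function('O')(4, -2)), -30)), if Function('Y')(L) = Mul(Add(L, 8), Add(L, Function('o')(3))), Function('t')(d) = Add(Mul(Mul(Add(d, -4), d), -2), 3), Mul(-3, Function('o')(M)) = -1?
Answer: Rational(-176, 183) ≈ -0.96175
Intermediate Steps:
Function('o')(M) = Rational(1, 3) (Function('o')(M) = Mul(Rational(-1, 3), -1) = Rational(1, 3))
Function('t')(d) = Add(3, Mul(-2, d, Add(-4, d))) (Function('t')(d) = Add(Mul(Mul(Add(-4, d), d), -2), 3) = Add(Mul(Mul(d, Add(-4, d)), -2), 3) = Add(Mul(-2, d, Add(-4, d)), 3) = Add(3, Mul(-2, d, Add(-4, d))))
Function('Y')(L) = Mul(Add(8, L), Add(Rational(1, 3), L)) (Function('Y')(L) = Mul(Add(L, 8), Add(L, Rational(1, 3))) = Mul(Add(8, L), Add(Rational(1, 3), L)))
Mul(Pow(Function('t')(8), -1), Add(Function('Y')(Function('O')(4, -2)), -30)) = Mul(Pow(Add(3, Mul(-2, Pow(8, 2)), Mul(8, 8)), -1), Add(Add(Rational(8, 3), Pow(6, 2), Mul(Rational(25, 3), 6)), -30)) = Mul(Pow(Add(3, Mul(-2, 64), 64), -1), Add(Add(Rational(8, 3), 36, 50), -30)) = Mul(Pow(Add(3, -128, 64), -1), Add(Rational(266, 3), -30)) = Mul(Pow(-61, -1), Rational(176, 3)) = Mul(Rational(-1, 61), Rational(176, 3)) = Rational(-176, 183)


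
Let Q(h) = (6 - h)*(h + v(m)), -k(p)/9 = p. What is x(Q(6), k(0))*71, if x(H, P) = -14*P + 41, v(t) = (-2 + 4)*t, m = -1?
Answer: 2911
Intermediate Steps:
v(t) = 2*t
k(p) = -9*p
Q(h) = (-2 + h)*(6 - h) (Q(h) = (6 - h)*(h + 2*(-1)) = (6 - h)*(h - 2) = (6 - h)*(-2 + h) = (-2 + h)*(6 - h))
x(H, P) = 41 - 14*P
x(Q(6), k(0))*71 = (41 - (-126)*0)*71 = (41 - 14*0)*71 = (41 + 0)*71 = 41*71 = 2911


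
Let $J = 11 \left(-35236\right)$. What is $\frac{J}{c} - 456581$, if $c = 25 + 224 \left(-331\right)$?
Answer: $- \frac{33840939543}{74119} \approx -4.5658 \cdot 10^{5}$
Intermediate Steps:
$c = -74119$ ($c = 25 - 74144 = -74119$)
$J = -387596$
$\frac{J}{c} - 456581 = - \frac{387596}{-74119} - 456581 = \left(-387596\right) \left(- \frac{1}{74119}\right) - 456581 = \frac{387596}{74119} - 456581 = - \frac{33840939543}{74119}$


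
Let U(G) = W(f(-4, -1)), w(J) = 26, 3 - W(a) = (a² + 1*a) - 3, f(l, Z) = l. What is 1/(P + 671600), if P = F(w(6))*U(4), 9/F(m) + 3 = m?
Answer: 23/15446746 ≈ 1.4890e-6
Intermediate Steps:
W(a) = 6 - a - a² (W(a) = 3 - ((a² + 1*a) - 3) = 3 - ((a² + a) - 3) = 3 - ((a + a²) - 3) = 3 - (-3 + a + a²) = 3 + (3 - a - a²) = 6 - a - a²)
F(m) = 9/(-3 + m)
U(G) = -6 (U(G) = 6 - 1*(-4) - 1*(-4)² = 6 + 4 - 1*16 = 6 + 4 - 16 = -6)
P = -54/23 (P = (9/(-3 + 26))*(-6) = (9/23)*(-6) = -54/23 ≈ -2.3478)
1/(P + 671600) = 1/(-54/23 + 671600) = 1/(15446746/23) = 23/15446746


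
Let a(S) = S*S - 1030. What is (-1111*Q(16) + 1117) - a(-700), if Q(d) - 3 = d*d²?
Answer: -5041842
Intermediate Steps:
Q(d) = 3 + d³ (Q(d) = 3 + d*d² = 3 + d³)
a(S) = -1030 + S² (a(S) = S² - 1030 = -1030 + S²)
(-1111*Q(16) + 1117) - a(-700) = (-1111*(3 + 16³) + 1117) - (-1030 + (-700)²) = (-1111*(3 + 4096) + 1117) - (-1030 + 490000) = (-1111*4099 + 1117) - 1*488970 = (-4553989 + 1117) - 488970 = -4552872 - 488970 = -5041842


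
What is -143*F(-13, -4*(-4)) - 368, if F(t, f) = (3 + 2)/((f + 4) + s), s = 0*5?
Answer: -1615/4 ≈ -403.75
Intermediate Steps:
s = 0
F(t, f) = 5/(4 + f) (F(t, f) = (3 + 2)/((f + 4) + 0) = 5/((4 + f) + 0) = 5/(4 + f))
-143*F(-13, -4*(-4)) - 368 = -715/(4 - 4*(-4)) - 368 = -715/(4 + 16) - 368 = -715/20 - 368 = -143*¼ - 368 = -143/4 - 368 = -1615/4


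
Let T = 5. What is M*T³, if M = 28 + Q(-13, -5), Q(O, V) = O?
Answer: 1875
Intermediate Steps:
M = 15 (M = 28 - 13 = 15)
M*T³ = 15*5³ = 15*125 = 1875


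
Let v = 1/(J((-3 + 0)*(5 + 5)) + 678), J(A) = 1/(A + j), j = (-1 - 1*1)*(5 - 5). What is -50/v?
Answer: -101695/3 ≈ -33898.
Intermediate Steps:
j = 0 (j = (-1 - 1)*0 = -2*0 = 0)
J(A) = 1/A (J(A) = 1/(A + 0) = 1/A)
v = 30/20339 (v = 1/(1/((-3 + 0)*(5 + 5)) + 678) = 1/(1/(-3*10) + 678) = 1/(1/(-30) + 678) = 1/(-1/30 + 678) = 1/(20339/30) = 30/20339 ≈ 0.0014750)
-50/v = -50/30/20339 = -50*20339/30 = -101695/3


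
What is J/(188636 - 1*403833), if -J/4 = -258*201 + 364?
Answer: -205976/215197 ≈ -0.95715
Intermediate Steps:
J = 205976 (J = -4*(-258*201 + 364) = -4*(-51858 + 364) = -4*(-51494) = 205976)
J/(188636 - 1*403833) = 205976/(188636 - 1*403833) = 205976/(188636 - 403833) = 205976/(-215197) = 205976*(-1/215197) = -205976/215197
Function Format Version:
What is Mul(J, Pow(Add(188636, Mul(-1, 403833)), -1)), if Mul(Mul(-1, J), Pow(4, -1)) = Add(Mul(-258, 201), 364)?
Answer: Rational(-205976, 215197) ≈ -0.95715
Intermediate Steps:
J = 205976 (J = Mul(-4, Add(Mul(-258, 201), 364)) = Mul(-4, Add(-51858, 364)) = Mul(-4, -51494) = 205976)
Mul(J, Pow(Add(188636, Mul(-1, 403833)), -1)) = Mul(205976, Pow(Add(188636, Mul(-1, 403833)), -1)) = Mul(205976, Pow(Add(188636, -403833), -1)) = Mul(205976, Pow(-215197, -1)) = Mul(205976, Rational(-1, 215197)) = Rational(-205976, 215197)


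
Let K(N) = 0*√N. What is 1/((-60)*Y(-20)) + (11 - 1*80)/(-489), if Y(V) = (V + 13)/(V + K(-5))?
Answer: 320/3423 ≈ 0.093485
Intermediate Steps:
K(N) = 0
Y(V) = (13 + V)/V (Y(V) = (V + 13)/(V + 0) = (13 + V)/V)
1/((-60)*Y(-20)) + (11 - 1*80)/(-489) = 1/((-60)*(((13 - 20)/(-20)))) + (11 - 1*80)/(-489) = -1/(60*((-1/20*(-7)))) + (11 - 80)*(-1/489) = -1/(60*7/20) - 69*(-1/489) = -1/60*20/7 + 23/163 = -1/21 + 23/163 = 320/3423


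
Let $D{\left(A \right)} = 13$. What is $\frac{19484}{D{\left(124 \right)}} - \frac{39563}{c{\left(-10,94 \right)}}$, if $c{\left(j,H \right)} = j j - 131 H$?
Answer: $\frac{238491895}{158782} \approx 1502.0$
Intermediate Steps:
$c{\left(j,H \right)} = j^{2} - 131 H$
$\frac{19484}{D{\left(124 \right)}} - \frac{39563}{c{\left(-10,94 \right)}} = \frac{19484}{13} - \frac{39563}{\left(-10\right)^{2} - 12314} = 19484 \cdot \frac{1}{13} - \frac{39563}{100 - 12314} = \frac{19484}{13} - \frac{39563}{-12214} = \frac{19484}{13} - - \frac{39563}{12214} = \frac{19484}{13} + \frac{39563}{12214} = \frac{238491895}{158782}$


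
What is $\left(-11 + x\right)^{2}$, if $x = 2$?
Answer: $81$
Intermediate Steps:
$\left(-11 + x\right)^{2} = \left(-11 + 2\right)^{2} = \left(-9\right)^{2} = 81$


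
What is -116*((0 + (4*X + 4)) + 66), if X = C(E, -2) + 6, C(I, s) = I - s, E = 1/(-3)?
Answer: -35032/3 ≈ -11677.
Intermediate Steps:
E = -⅓ ≈ -0.33333
X = 23/3 (X = (-⅓ - 1*(-2)) + 6 = (-⅓ + 2) + 6 = 5/3 + 6 = 23/3 ≈ 7.6667)
-116*((0 + (4*X + 4)) + 66) = -116*((0 + (4*(23/3) + 4)) + 66) = -116*((0 + (92/3 + 4)) + 66) = -116*((0 + 104/3) + 66) = -116*(104/3 + 66) = -116*302/3 = -35032/3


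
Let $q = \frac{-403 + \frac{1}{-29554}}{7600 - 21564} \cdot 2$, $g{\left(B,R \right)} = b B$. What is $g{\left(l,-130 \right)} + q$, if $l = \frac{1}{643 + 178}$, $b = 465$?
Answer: $\frac{105729228943}{169410088988} \approx 0.6241$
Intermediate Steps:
$l = \frac{1}{821} \approx 0.001218$
$g{\left(B,R \right)} = 465 B$
$q = \frac{11910263}{206346028}$ ($q = \frac{-403 - \frac{1}{29554}}{-13964} \cdot 2 = \left(- \frac{11910263}{29554}\right) \left(- \frac{1}{13964}\right) 2 = \frac{11910263}{412692056} \cdot 2 = \frac{11910263}{206346028} \approx 0.05772$)
$g{\left(l,-130 \right)} + q = 465 \cdot \frac{1}{821} + \frac{11910263}{206346028} = \frac{465}{821} + \frac{11910263}{206346028} = \frac{105729228943}{169410088988}$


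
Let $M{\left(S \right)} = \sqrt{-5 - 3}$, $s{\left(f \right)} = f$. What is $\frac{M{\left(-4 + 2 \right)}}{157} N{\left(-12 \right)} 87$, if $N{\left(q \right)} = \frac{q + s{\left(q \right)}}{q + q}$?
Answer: $\frac{174 i \sqrt{2}}{157} \approx 1.5673 i$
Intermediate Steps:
$N{\left(q \right)} = 1$ ($N{\left(q \right)} = \frac{q + q}{q + q} = \frac{2 q}{2 q} = 2 q \frac{1}{2 q} = 1$)
$M{\left(S \right)} = 2 i \sqrt{2}$ ($M{\left(S \right)} = \sqrt{-8} = 2 i \sqrt{2}$)
$\frac{M{\left(-4 + 2 \right)}}{157} N{\left(-12 \right)} 87 = \frac{2 i \sqrt{2}}{157} \cdot 1 \cdot 87 = \frac{2 i \sqrt{2}}{157} \cdot 87 = \frac{174 i \sqrt{2}}{157}$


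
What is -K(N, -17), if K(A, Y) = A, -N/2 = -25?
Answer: -50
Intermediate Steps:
N = 50 (N = -2*(-25) = 50)
-K(N, -17) = -1*50 = -50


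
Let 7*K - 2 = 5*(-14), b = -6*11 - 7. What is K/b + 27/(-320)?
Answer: 7963/163520 ≈ 0.048697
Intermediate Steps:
b = -73 (b = -66 - 7 = -73)
K = -68/7 (K = 2/7 + (5*(-14))/7 = 2/7 + (⅐)*(-70) = 2/7 - 10 = -68/7 ≈ -9.7143)
K/b + 27/(-320) = -68/7/(-73) + 27/(-320) = -68/7*(-1/73) + 27*(-1/320) = 68/511 - 27/320 = 7963/163520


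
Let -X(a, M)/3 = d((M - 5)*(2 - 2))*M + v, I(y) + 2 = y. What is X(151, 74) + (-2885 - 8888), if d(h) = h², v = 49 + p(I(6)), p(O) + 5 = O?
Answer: -11917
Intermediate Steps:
I(y) = -2 + y
p(O) = -5 + O
v = 48 (v = 49 + (-5 + (-2 + 6)) = 49 + (-5 + 4) = 49 - 1 = 48)
X(a, M) = -144 (X(a, M) = -3*(((M - 5)*(2 - 2))²*M + 48) = -3*(((-5 + M)*0)²*M + 48) = -3*(0²*M + 48) = -3*(0*M + 48) = -3*(0 + 48) = -3*48 = -144)
X(151, 74) + (-2885 - 8888) = -144 + (-2885 - 8888) = -144 - 11773 = -11917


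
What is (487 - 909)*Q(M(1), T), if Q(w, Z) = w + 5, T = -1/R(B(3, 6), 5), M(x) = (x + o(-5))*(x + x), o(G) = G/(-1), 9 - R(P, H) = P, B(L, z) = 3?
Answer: -7174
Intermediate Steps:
R(P, H) = 9 - P
o(G) = -G (o(G) = G*(-1) = -G)
M(x) = 2*x*(5 + x) (M(x) = (x - 1*(-5))*(x + x) = (x + 5)*(2*x) = (5 + x)*(2*x) = 2*x*(5 + x))
T = -⅙ (T = -1/(9 - 1*3) = -1/(9 - 3) = -1/6 = -1*⅙ = -⅙ ≈ -0.16667)
Q(w, Z) = 5 + w
(487 - 909)*Q(M(1), T) = (487 - 909)*(5 + 2*1*(5 + 1)) = -422*(5 + 2*1*6) = -422*(5 + 12) = -422*17 = -7174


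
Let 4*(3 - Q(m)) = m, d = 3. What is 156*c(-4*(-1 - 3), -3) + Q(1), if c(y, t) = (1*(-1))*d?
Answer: -1861/4 ≈ -465.25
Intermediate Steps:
Q(m) = 3 - m/4
c(y, t) = -3 (c(y, t) = (1*(-1))*3 = -1*3 = -3)
156*c(-4*(-1 - 3), -3) + Q(1) = 156*(-3) + (3 - 1/4*1) = -468 + (3 - 1/4) = -468 + 11/4 = -1861/4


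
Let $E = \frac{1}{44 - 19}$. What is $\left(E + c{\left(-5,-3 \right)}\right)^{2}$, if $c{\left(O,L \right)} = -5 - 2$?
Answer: $\frac{30276}{625} \approx 48.442$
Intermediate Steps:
$c{\left(O,L \right)} = -7$
$E = \frac{1}{25} \approx 0.04$
$\left(E + c{\left(-5,-3 \right)}\right)^{2} = \left(\frac{1}{25} - 7\right)^{2} = \left(- \frac{174}{25}\right)^{2} = \frac{30276}{625}$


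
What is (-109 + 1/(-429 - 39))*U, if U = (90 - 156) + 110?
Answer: -561143/117 ≈ -4796.1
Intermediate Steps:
U = 44 (U = -66 + 110 = 44)
(-109 + 1/(-429 - 39))*U = (-109 + 1/(-429 - 39))*44 = (-109 + 1/(-468))*44 = (-109 - 1/468)*44 = -51013/468*44 = -561143/117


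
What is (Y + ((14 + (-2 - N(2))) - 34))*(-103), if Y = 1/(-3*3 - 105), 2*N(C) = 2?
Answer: 270169/114 ≈ 2369.9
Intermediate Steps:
N(C) = 1 (N(C) = (1/2)*2 = 1)
Y = -1/114 (Y = 1/(-9 - 105) = 1/(-114) = -1/114 ≈ -0.0087719)
(Y + ((14 + (-2 - N(2))) - 34))*(-103) = (-1/114 + ((14 + (-2 - 1*1)) - 34))*(-103) = (-1/114 + ((14 + (-2 - 1)) - 34))*(-103) = (-1/114 + ((14 - 3) - 34))*(-103) = (-1/114 + (11 - 34))*(-103) = (-1/114 - 23)*(-103) = -2623/114*(-103) = 270169/114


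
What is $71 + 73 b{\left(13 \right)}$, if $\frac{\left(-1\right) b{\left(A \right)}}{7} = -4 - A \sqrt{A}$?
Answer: $2115 + 6643 \sqrt{13} \approx 26067.0$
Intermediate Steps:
$b{\left(A \right)} = 28 + 7 A^{\frac{3}{2}}$ ($b{\left(A \right)} = - 7 \left(-4 - A \sqrt{A}\right) = - 7 \left(-4 - A^{\frac{3}{2}}\right) = 28 + 7 A^{\frac{3}{2}}$)
$71 + 73 b{\left(13 \right)} = 71 + 73 \left(28 + 7 \cdot 13^{\frac{3}{2}}\right) = 71 + 73 \left(28 + 7 \cdot 13 \sqrt{13}\right) = 71 + 73 \left(28 + 91 \sqrt{13}\right) = 71 + \left(2044 + 6643 \sqrt{13}\right) = 2115 + 6643 \sqrt{13}$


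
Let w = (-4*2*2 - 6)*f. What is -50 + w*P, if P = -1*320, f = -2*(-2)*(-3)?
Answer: -84530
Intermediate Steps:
f = -12 (f = 4*(-3) = -12)
w = 264 (w = (-4*2*2 - 6)*(-12) = (-8*2 - 6)*(-12) = (-16 - 6)*(-12) = -22*(-12) = 264)
P = -320
-50 + w*P = -50 + 264*(-320) = -50 - 84480 = -84530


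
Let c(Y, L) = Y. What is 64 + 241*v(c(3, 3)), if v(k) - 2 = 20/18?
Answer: 7324/9 ≈ 813.78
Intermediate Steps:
v(k) = 28/9 (v(k) = 2 + 20/18 = 2 + 20*(1/18) = 2 + 10/9 = 28/9)
64 + 241*v(c(3, 3)) = 64 + 241*(28/9) = 64 + 6748/9 = 7324/9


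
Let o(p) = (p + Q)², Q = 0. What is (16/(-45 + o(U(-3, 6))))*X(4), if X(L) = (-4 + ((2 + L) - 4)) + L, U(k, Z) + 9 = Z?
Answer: -8/9 ≈ -0.88889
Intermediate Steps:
U(k, Z) = -9 + Z
o(p) = p² (o(p) = (p + 0)² = p²)
X(L) = -6 + 2*L (X(L) = (-4 + (-2 + L)) + L = (-6 + L) + L = -6 + 2*L)
(16/(-45 + o(U(-3, 6))))*X(4) = (16/(-45 + (-9 + 6)²))*(-6 + 2*4) = (16/(-45 + (-3)²))*(-6 + 8) = (16/(-45 + 9))*2 = (16/(-36))*2 = -1/36*16*2 = -4/9*2 = -8/9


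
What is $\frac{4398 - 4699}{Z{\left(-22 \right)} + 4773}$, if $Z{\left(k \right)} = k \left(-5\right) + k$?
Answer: $- \frac{301}{4861} \approx -0.061921$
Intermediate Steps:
$Z{\left(k \right)} = - 4 k$ ($Z{\left(k \right)} = - 5 k + k = - 4 k$)
$\frac{4398 - 4699}{Z{\left(-22 \right)} + 4773} = \frac{4398 - 4699}{\left(-4\right) \left(-22\right) + 4773} = - \frac{301}{88 + 4773} = - \frac{301}{4861}$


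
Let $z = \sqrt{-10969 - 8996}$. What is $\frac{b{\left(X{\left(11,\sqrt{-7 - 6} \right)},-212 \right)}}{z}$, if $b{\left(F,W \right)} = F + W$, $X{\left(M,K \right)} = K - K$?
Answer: $\frac{212 i \sqrt{165}}{1815} \approx 1.5004 i$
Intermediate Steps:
$X{\left(M,K \right)} = 0$
$z = 11 i \sqrt{165}$ ($z = \sqrt{-19965} = 11 i \sqrt{165} \approx 141.3 i$)
$\frac{b{\left(X{\left(11,\sqrt{-7 - 6} \right)},-212 \right)}}{z} = \frac{0 - 212}{11 i \sqrt{165}} = - 212 \left(- \frac{i \sqrt{165}}{1815}\right) = \frac{212 i \sqrt{165}}{1815}$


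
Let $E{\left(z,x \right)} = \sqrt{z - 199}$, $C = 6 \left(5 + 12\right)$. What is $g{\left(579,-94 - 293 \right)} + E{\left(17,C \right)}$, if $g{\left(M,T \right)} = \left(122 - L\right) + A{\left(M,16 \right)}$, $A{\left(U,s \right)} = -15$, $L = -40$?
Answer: $147 + i \sqrt{182} \approx 147.0 + 13.491 i$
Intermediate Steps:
$C = 102$ ($C = 6 \cdot 17 = 102$)
$E{\left(z,x \right)} = \sqrt{-199 + z}$
$g{\left(M,T \right)} = 147$ ($g{\left(M,T \right)} = \left(122 - -40\right) - 15 = \left(122 + 40\right) - 15 = 162 - 15 = 147$)
$g{\left(579,-94 - 293 \right)} + E{\left(17,C \right)} = 147 + \sqrt{-199 + 17} = 147 + \sqrt{-182} = 147 + i \sqrt{182}$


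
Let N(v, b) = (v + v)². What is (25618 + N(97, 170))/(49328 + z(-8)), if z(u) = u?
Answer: 31627/24660 ≈ 1.2825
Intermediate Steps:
N(v, b) = 4*v² (N(v, b) = (2*v)² = 4*v²)
(25618 + N(97, 170))/(49328 + z(-8)) = (25618 + 4*97²)/(49328 - 8) = (25618 + 4*9409)/49320 = (25618 + 37636)*(1/49320) = 63254*(1/49320) = 31627/24660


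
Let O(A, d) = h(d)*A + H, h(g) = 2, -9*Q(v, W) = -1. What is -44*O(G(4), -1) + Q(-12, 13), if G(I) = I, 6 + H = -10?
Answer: 3169/9 ≈ 352.11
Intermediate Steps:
H = -16 (H = -6 - 10 = -16)
Q(v, W) = 1/9 (Q(v, W) = -1/9*(-1) = 1/9)
O(A, d) = -16 + 2*A (O(A, d) = 2*A - 16 = -16 + 2*A)
-44*O(G(4), -1) + Q(-12, 13) = -44*(-16 + 2*4) + 1/9 = -44*(-16 + 8) + 1/9 = -44*(-8) + 1/9 = 352 + 1/9 = 3169/9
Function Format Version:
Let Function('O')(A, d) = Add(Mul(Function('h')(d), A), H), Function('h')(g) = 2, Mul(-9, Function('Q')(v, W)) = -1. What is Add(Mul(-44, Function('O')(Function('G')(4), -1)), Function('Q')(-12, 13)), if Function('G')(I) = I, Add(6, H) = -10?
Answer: Rational(3169, 9) ≈ 352.11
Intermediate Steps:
H = -16 (H = Add(-6, -10) = -16)
Function('Q')(v, W) = Rational(1, 9) (Function('Q')(v, W) = Mul(Rational(-1, 9), -1) = Rational(1, 9))
Function('O')(A, d) = Add(-16, Mul(2, A)) (Function('O')(A, d) = Add(Mul(2, A), -16) = Add(-16, Mul(2, A)))
Add(Mul(-44, Function('O')(Function('G')(4), -1)), Function('Q')(-12, 13)) = Add(Mul(-44, Add(-16, Mul(2, 4))), Rational(1, 9)) = Add(Mul(-44, Add(-16, 8)), Rational(1, 9)) = Add(Mul(-44, -8), Rational(1, 9)) = Add(352, Rational(1, 9)) = Rational(3169, 9)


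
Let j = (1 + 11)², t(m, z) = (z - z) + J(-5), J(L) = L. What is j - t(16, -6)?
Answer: 149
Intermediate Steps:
t(m, z) = -5 (t(m, z) = (z - z) - 5 = 0 - 5 = -5)
j = 144 (j = 12² = 144)
j - t(16, -6) = 144 - 1*(-5) = 144 + 5 = 149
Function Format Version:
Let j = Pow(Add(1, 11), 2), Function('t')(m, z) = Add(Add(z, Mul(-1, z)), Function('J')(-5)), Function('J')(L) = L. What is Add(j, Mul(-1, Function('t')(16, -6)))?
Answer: 149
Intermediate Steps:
Function('t')(m, z) = -5 (Function('t')(m, z) = Add(Add(z, Mul(-1, z)), -5) = Add(0, -5) = -5)
j = 144 (j = Pow(12, 2) = 144)
Add(j, Mul(-1, Function('t')(16, -6))) = Add(144, Mul(-1, -5)) = Add(144, 5) = 149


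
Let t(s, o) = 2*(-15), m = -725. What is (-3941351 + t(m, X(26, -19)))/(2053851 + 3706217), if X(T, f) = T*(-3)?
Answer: -3941381/5760068 ≈ -0.68426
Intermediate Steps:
X(T, f) = -3*T
t(s, o) = -30
(-3941351 + t(m, X(26, -19)))/(2053851 + 3706217) = (-3941351 - 30)/(2053851 + 3706217) = -3941381/5760068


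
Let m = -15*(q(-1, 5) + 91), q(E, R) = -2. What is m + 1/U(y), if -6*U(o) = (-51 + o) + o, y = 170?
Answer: -385821/289 ≈ -1335.0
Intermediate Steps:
U(o) = 17/2 - o/3 (U(o) = -((-51 + o) + o)/6 = -(-51 + 2*o)/6 = 17/2 - o/3)
m = -1335 (m = -15*(-2 + 91) = -15*89 = -1*1335 = -1335)
m + 1/U(y) = -1335 + 1/(17/2 - ⅓*170) = -1335 + 1/(17/2 - 170/3) = -1335 + 1/(-289/6) = -1335 - 6/289 = -385821/289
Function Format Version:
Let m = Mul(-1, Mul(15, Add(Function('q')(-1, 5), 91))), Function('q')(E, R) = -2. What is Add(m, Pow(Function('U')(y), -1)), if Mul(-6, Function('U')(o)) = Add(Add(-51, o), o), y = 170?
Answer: Rational(-385821, 289) ≈ -1335.0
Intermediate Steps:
Function('U')(o) = Add(Rational(17, 2), Mul(Rational(-1, 3), o)) (Function('U')(o) = Mul(Rational(-1, 6), Add(Add(-51, o), o)) = Mul(Rational(-1, 6), Add(-51, Mul(2, o))) = Add(Rational(17, 2), Mul(Rational(-1, 3), o)))
m = -1335 (m = Mul(-1, Mul(15, Add(-2, 91))) = Mul(-1, Mul(15, 89)) = Mul(-1, 1335) = -1335)
Add(m, Pow(Function('U')(y), -1)) = Add(-1335, Pow(Add(Rational(17, 2), Mul(Rational(-1, 3), 170)), -1)) = Add(-1335, Pow(Add(Rational(17, 2), Rational(-170, 3)), -1)) = Add(-1335, Pow(Rational(-289, 6), -1)) = Add(-1335, Rational(-6, 289)) = Rational(-385821, 289)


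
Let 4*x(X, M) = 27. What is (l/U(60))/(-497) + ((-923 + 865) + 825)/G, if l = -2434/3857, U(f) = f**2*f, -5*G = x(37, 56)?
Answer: -117622763438783/207028332000 ≈ -568.15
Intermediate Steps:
x(X, M) = 27/4 (x(X, M) = (1/4)*27 = 27/4)
G = -27/20 (G = -1/5*27/4 = -27/20 ≈ -1.3500)
U(f) = f**3
l = -2434/3857 (l = -2434*1/3857 = -2434/3857 ≈ -0.63106)
(l/U(60))/(-497) + ((-923 + 865) + 825)/G = -2434/(3857*(60**3))/(-497) + ((-923 + 865) + 825)/(-27/20) = -2434/3857/216000*(-1/497) + (-58 + 825)*(-20/27) = -2434/3857*1/216000*(-1/497) + 767*(-20/27) = -1217/416556000*(-1/497) - 15340/27 = 1217/207028332000 - 15340/27 = -117622763438783/207028332000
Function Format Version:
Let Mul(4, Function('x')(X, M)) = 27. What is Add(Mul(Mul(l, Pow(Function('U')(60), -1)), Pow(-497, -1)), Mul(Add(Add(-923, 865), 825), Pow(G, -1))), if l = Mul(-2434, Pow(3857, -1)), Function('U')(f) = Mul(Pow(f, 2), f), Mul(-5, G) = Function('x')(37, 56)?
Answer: Rational(-117622763438783, 207028332000) ≈ -568.15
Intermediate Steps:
Function('x')(X, M) = Rational(27, 4) (Function('x')(X, M) = Mul(Rational(1, 4), 27) = Rational(27, 4))
G = Rational(-27, 20) (G = Mul(Rational(-1, 5), Rational(27, 4)) = Rational(-27, 20) ≈ -1.3500)
Function('U')(f) = Pow(f, 3)
l = Rational(-2434, 3857) (l = Mul(-2434, Rational(1, 3857)) = Rational(-2434, 3857) ≈ -0.63106)
Add(Mul(Mul(l, Pow(Function('U')(60), -1)), Pow(-497, -1)), Mul(Add(Add(-923, 865), 825), Pow(G, -1))) = Add(Mul(Mul(Rational(-2434, 3857), Pow(Pow(60, 3), -1)), Pow(-497, -1)), Mul(Add(Add(-923, 865), 825), Pow(Rational(-27, 20), -1))) = Add(Mul(Mul(Rational(-2434, 3857), Pow(216000, -1)), Rational(-1, 497)), Mul(Add(-58, 825), Rational(-20, 27))) = Add(Mul(Mul(Rational(-2434, 3857), Rational(1, 216000)), Rational(-1, 497)), Mul(767, Rational(-20, 27))) = Add(Mul(Rational(-1217, 416556000), Rational(-1, 497)), Rational(-15340, 27)) = Add(Rational(1217, 207028332000), Rational(-15340, 27)) = Rational(-117622763438783, 207028332000)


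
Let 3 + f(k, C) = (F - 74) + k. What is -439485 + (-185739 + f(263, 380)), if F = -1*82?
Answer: -625120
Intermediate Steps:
F = -82
f(k, C) = -159 + k (f(k, C) = -3 + ((-82 - 74) + k) = -3 + (-156 + k) = -159 + k)
-439485 + (-185739 + f(263, 380)) = -439485 + (-185739 + (-159 + 263)) = -439485 + (-185739 + 104) = -439485 - 185635 = -625120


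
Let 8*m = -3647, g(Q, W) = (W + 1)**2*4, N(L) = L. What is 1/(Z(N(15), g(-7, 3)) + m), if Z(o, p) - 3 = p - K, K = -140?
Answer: -8/1991 ≈ -0.0040181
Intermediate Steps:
g(Q, W) = 4*(1 + W)**2 (g(Q, W) = (1 + W)**2*4 = 4*(1 + W)**2)
m = -3647/8 (m = (1/8)*(-3647) = -3647/8 ≈ -455.88)
Z(o, p) = 143 + p (Z(o, p) = 3 + (p - 1*(-140)) = 3 + (p + 140) = 3 + (140 + p) = 143 + p)
1/(Z(N(15), g(-7, 3)) + m) = 1/((143 + 4*(1 + 3)**2) - 3647/8) = 1/((143 + 4*4**2) - 3647/8) = 1/((143 + 4*16) - 3647/8) = 1/((143 + 64) - 3647/8) = 1/(207 - 3647/8) = 1/(-1991/8) = -8/1991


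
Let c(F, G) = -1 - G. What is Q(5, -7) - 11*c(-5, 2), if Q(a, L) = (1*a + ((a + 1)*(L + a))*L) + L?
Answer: 115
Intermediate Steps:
Q(a, L) = L + a + L*(1 + a)*(L + a) (Q(a, L) = (a + ((1 + a)*(L + a))*L) + L = (a + L*(1 + a)*(L + a)) + L = L + a + L*(1 + a)*(L + a))
Q(5, -7) - 11*c(-5, 2) = (-7 + 5 + (-7)**2 - 7*5 - 7*5**2 + 5*(-7)**2) - 11*(-1 - 1*2) = (-7 + 5 + 49 - 35 - 7*25 + 5*49) - 11*(-1 - 2) = (-7 + 5 + 49 - 35 - 175 + 245) - 11*(-3) = 82 + 33 = 115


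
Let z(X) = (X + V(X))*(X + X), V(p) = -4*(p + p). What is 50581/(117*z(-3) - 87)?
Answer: -50581/14829 ≈ -3.4109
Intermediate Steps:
V(p) = -8*p
z(X) = -14*X² (z(X) = (X - 8*X)*(X + X) = (-7*X)*(2*X) = -14*X²)
50581/(117*z(-3) - 87) = 50581/(117*(-14*(-3)²) - 87) = 50581/(117*(-14*9) - 87) = 50581/(117*(-126) - 87) = 50581/(-14742 - 87) = 50581/(-14829) = 50581*(-1/14829) = -50581/14829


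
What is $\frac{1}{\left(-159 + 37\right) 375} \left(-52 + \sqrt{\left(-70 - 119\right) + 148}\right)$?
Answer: $\frac{26}{22875} - \frac{i \sqrt{41}}{45750} \approx 0.0011366 - 0.00013996 i$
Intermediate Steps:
$\frac{1}{\left(-159 + 37\right) 375} \left(-52 + \sqrt{\left(-70 - 119\right) + 148}\right) = \frac{1}{-122} \cdot \frac{1}{375} \left(-52 + \sqrt{-189 + 148}\right) = \left(- \frac{1}{122}\right) \frac{1}{375} \left(-52 + \sqrt{-41}\right) = - \frac{-52 + i \sqrt{41}}{45750} = \frac{26}{22875} - \frac{i \sqrt{41}}{45750}$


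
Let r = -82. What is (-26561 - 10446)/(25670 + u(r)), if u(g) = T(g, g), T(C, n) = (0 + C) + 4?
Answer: -37007/25592 ≈ -1.4460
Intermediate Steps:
T(C, n) = 4 + C (T(C, n) = C + 4 = 4 + C)
u(g) = 4 + g
(-26561 - 10446)/(25670 + u(r)) = (-26561 - 10446)/(25670 + (4 - 82)) = -37007/(25670 - 78) = -37007/25592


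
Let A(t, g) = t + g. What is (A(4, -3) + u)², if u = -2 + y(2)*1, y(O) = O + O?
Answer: 9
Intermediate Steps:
A(t, g) = g + t
y(O) = 2*O
u = 2 (u = -2 + (2*2)*1 = -2 + 4*1 = -2 + 4 = 2)
(A(4, -3) + u)² = ((-3 + 4) + 2)² = (1 + 2)² = 3² = 9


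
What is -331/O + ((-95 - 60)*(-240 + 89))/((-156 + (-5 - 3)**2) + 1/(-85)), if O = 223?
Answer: -446230526/1744083 ≈ -255.85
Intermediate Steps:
-331/O + ((-95 - 60)*(-240 + 89))/((-156 + (-5 - 3)**2) + 1/(-85)) = -331/223 + ((-95 - 60)*(-240 + 89))/((-156 + (-5 - 3)**2) + 1/(-85)) = -331*1/223 + (-155*(-151))/((-156 + (-8)**2) - 1/85) = -331/223 + 23405/((-156 + 64) - 1/85) = -331/223 + 23405/(-92 - 1/85) = -331/223 + 23405/(-7821/85) = -331/223 + 23405*(-85/7821) = -331/223 - 1989425/7821 = -446230526/1744083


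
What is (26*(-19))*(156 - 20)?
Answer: -67184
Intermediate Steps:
(26*(-19))*(156 - 20) = -494*136 = -67184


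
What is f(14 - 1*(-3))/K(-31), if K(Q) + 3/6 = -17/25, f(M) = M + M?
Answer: -1700/59 ≈ -28.814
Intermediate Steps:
f(M) = 2*M
K(Q) = -59/50 (K(Q) = -½ - 17/25 = -59/50)
f(14 - 1*(-3))/K(-31) = (2*(14 - 1*(-3)))/(-59/50) = (2*(14 + 3))*(-50/59) = (2*17)*(-50/59) = 34*(-50/59) = -1700/59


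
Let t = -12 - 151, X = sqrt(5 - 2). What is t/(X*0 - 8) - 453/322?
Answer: 24431/1288 ≈ 18.968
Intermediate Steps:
X = sqrt(3) ≈ 1.7320
t = -163
t/(X*0 - 8) - 453/322 = -163/(sqrt(3)*0 - 8) - 453/322 = -163/(0 - 8) - 453*1/322 = -163/(-8) - 453/322 = -163*(-1/8) - 453/322 = 163/8 - 453/322 = 24431/1288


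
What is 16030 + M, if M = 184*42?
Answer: 23758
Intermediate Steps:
M = 7728
16030 + M = 16030 + 7728 = 23758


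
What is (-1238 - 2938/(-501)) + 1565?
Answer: 166765/501 ≈ 332.86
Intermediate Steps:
(-1238 - 2938/(-501)) + 1565 = (-1238 - 2938*(-1/501)) + 1565 = (-1238 + 2938/501) + 1565 = -617300/501 + 1565 = 166765/501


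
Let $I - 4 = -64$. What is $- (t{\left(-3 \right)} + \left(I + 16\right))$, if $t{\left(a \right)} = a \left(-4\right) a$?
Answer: $80$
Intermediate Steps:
$I = -60$ ($I = 4 - 64 = -60$)
$t{\left(a \right)} = - 4 a^{2}$ ($t{\left(a \right)} = - 4 a a = - 4 a^{2}$)
$- (t{\left(-3 \right)} + \left(I + 16\right)) = - (- 4 \left(-3\right)^{2} + \left(-60 + 16\right)) = - (\left(-4\right) 9 - 44) = - (-36 - 44) = \left(-1\right) \left(-80\right) = 80$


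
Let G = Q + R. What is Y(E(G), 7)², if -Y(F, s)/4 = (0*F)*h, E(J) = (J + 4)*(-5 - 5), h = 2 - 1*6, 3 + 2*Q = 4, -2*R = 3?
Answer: 0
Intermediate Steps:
R = -3/2 (R = -½*3 = -3/2 ≈ -1.5000)
Q = ½ (Q = -3/2 + (½)*4 = -3/2 + 2 = ½ ≈ 0.50000)
G = -1 (G = ½ - 3/2 = -1)
h = -4 (h = 2 - 6 = -4)
E(J) = -40 - 10*J (E(J) = (4 + J)*(-10) = -40 - 10*J)
Y(F, s) = 0 (Y(F, s) = -4*0*F*(-4) = -0*(-4) = -4*0 = 0)
Y(E(G), 7)² = 0² = 0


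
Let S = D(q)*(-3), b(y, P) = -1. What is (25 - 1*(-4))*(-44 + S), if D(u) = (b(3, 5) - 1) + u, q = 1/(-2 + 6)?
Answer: -4495/4 ≈ -1123.8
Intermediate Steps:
q = 1/4 ≈ 0.25000
D(u) = -2 + u (D(u) = (-1 - 1) + u = -2 + u)
S = 21/4 (S = (-2 + 1/4)*(-3) = -7/4*(-3) = 21/4 ≈ 5.2500)
(25 - 1*(-4))*(-44 + S) = (25 - 1*(-4))*(-44 + 21/4) = (25 + 4)*(-155/4) = 29*(-155/4) = -4495/4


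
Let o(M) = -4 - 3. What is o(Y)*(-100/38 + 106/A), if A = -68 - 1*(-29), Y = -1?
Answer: 27748/741 ≈ 37.447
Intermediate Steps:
o(M) = -7
A = -39 (A = -68 + 29 = -39)
o(Y)*(-100/38 + 106/A) = -7*(-100/38 + 106/(-39)) = -7*(-100*1/38 + 106*(-1/39)) = -7*(-50/19 - 106/39) = -7*(-3964/741) = 27748/741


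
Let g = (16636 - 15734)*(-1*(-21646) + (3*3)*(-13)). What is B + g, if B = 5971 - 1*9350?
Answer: 19415779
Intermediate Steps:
B = -3379 (B = 5971 - 9350 = -3379)
g = 19419158 (g = 902*(21646 + 9*(-13)) = 902*(21646 - 117) = 902*21529 = 19419158)
B + g = -3379 + 19419158 = 19415779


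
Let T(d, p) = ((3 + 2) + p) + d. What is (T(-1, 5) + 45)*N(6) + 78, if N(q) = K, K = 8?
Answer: 510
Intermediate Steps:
T(d, p) = 5 + d + p (T(d, p) = (5 + p) + d = 5 + d + p)
N(q) = 8
(T(-1, 5) + 45)*N(6) + 78 = ((5 - 1 + 5) + 45)*8 + 78 = (9 + 45)*8 + 78 = 54*8 + 78 = 432 + 78 = 510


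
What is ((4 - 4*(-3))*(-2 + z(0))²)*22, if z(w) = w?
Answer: 1408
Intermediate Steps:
((4 - 4*(-3))*(-2 + z(0))²)*22 = ((4 - 4*(-3))*(-2 + 0)²)*22 = ((4 + 12)*(-2)²)*22 = (16*4)*22 = 64*22 = 1408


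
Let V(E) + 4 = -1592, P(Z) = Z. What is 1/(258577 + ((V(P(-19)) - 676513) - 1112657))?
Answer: -1/1532189 ≈ -6.5266e-7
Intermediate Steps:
V(E) = -1596 (V(E) = -4 - 1592 = -1596)
1/(258577 + ((V(P(-19)) - 676513) - 1112657)) = 1/(258577 + ((-1596 - 676513) - 1112657)) = 1/(258577 + (-678109 - 1112657)) = 1/(258577 - 1790766) = 1/(-1532189) = -1/1532189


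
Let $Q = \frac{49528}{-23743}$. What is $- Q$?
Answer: $\frac{49528}{23743} \approx 2.086$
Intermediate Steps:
$Q = - \frac{49528}{23743}$ ($Q = 49528 \left(- \frac{1}{23743}\right) = - \frac{49528}{23743} \approx -2.086$)
$- Q = \left(-1\right) \left(- \frac{49528}{23743}\right) = \frac{49528}{23743}$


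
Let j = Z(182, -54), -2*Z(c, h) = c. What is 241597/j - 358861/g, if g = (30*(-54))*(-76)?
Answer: -29778078991/11203920 ≈ -2657.8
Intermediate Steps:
Z(c, h) = -c/2
j = -91 (j = -½*182 = -91)
g = 123120 (g = -1620*(-76) = 123120)
241597/j - 358861/g = 241597/(-91) - 358861/123120 = 241597*(-1/91) - 358861*1/123120 = -241597/91 - 358861/123120 = -29778078991/11203920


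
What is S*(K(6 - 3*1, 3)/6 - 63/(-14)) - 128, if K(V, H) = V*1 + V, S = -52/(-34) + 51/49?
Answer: -189697/1666 ≈ -113.86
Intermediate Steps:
S = 2141/833 (S = -52*(-1/34) + 51*(1/49) = 26/17 + 51/49 = 2141/833 ≈ 2.5702)
K(V, H) = 2*V (K(V, H) = V + V = 2*V)
S*(K(6 - 3*1, 3)/6 - 63/(-14)) - 128 = 2141*((2*(6 - 3*1))/6 - 63/(-14))/833 - 128 = 2141*((2*(6 - 3))*(1/6) - 63*(-1/14))/833 - 128 = 2141*((2*3)*(1/6) + 9/2)/833 - 128 = 2141*(6*(1/6) + 9/2)/833 - 128 = 2141*(1 + 9/2)/833 - 128 = (2141/833)*(11/2) - 128 = 23551/1666 - 128 = -189697/1666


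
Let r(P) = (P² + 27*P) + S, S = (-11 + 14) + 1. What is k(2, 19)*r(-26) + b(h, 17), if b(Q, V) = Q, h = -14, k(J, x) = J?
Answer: -58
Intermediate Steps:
S = 4 (S = 3 + 1 = 4)
r(P) = 4 + P² + 27*P (r(P) = (P² + 27*P) + 4 = 4 + P² + 27*P)
k(2, 19)*r(-26) + b(h, 17) = 2*(4 + (-26)² + 27*(-26)) - 14 = 2*(4 + 676 - 702) - 14 = 2*(-22) - 14 = -44 - 14 = -58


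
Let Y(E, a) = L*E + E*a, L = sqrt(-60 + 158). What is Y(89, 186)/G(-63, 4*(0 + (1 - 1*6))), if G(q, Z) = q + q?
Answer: -2759/21 - 89*sqrt(2)/18 ≈ -138.37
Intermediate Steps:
G(q, Z) = 2*q
L = 7*sqrt(2) (L = sqrt(98) = 7*sqrt(2) ≈ 9.8995)
Y(E, a) = E*a + 7*E*sqrt(2) (Y(E, a) = (7*sqrt(2))*E + E*a = 7*E*sqrt(2) + E*a = E*a + 7*E*sqrt(2))
Y(89, 186)/G(-63, 4*(0 + (1 - 1*6))) = (89*(186 + 7*sqrt(2)))/((2*(-63))) = (16554 + 623*sqrt(2))/(-126) = (16554 + 623*sqrt(2))*(-1/126) = -2759/21 - 89*sqrt(2)/18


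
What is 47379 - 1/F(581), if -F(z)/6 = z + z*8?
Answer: 1486468747/31374 ≈ 47379.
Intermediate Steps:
F(z) = -54*z (F(z) = -6*(z + z*8) = -6*(z + 8*z) = -54*z)
47379 - 1/F(581) = 47379 - 1/((-54*581)) = 47379 - 1/(-31374) = 47379 - 1*(-1/31374) = 47379 + 1/31374 = 1486468747/31374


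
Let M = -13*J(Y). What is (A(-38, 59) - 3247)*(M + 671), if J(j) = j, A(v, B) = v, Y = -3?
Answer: -2332350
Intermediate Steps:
M = 39 (M = -13*(-3) = 39)
(A(-38, 59) - 3247)*(M + 671) = (-38 - 3247)*(39 + 671) = -3285*710 = -2332350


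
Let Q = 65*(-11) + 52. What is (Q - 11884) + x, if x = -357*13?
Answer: -17188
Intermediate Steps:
Q = -663 (Q = -715 + 52 = -663)
x = -4641 (x = -51*91 = -4641)
(Q - 11884) + x = (-663 - 11884) - 4641 = -12547 - 4641 = -17188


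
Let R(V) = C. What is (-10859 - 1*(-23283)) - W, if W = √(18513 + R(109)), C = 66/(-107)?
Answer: 12424 - 245*√3531/107 ≈ 12288.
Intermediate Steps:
C = -66/107 (C = 66*(-1/107) = -66/107 ≈ -0.61682)
R(V) = -66/107
W = 245*√3531/107 (W = √(18513 - 66/107) = √(1980825/107) = 245*√3531/107 ≈ 136.06)
(-10859 - 1*(-23283)) - W = (-10859 - 1*(-23283)) - 245*√3531/107 = (-10859 + 23283) - 245*√3531/107 = 12424 - 245*√3531/107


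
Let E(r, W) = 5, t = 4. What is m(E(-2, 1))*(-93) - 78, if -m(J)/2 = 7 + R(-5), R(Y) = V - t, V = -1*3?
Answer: -78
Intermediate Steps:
V = -3
R(Y) = -7 (R(Y) = -3 - 1*4 = -3 - 4 = -7)
m(J) = 0 (m(J) = -2*(7 - 7) = -2*0 = 0)
m(E(-2, 1))*(-93) - 78 = 0*(-93) - 78 = 0 - 78 = -78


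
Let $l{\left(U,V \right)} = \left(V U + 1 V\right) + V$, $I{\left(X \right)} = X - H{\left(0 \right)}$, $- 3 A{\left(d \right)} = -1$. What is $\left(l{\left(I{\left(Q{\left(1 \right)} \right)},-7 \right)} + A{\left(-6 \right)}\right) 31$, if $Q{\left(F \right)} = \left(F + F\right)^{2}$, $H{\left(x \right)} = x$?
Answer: $- \frac{3875}{3} \approx -1291.7$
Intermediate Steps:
$A{\left(d \right)} = \frac{1}{3}$ ($A{\left(d \right)} = \left(- \frac{1}{3}\right) \left(-1\right) = \frac{1}{3}$)
$Q{\left(F \right)} = 4 F^{2}$ ($Q{\left(F \right)} = \left(2 F\right)^{2} = 4 F^{2}$)
$I{\left(X \right)} = X$ ($I{\left(X \right)} = X - 0 = X + 0 = X$)
$l{\left(U,V \right)} = 2 V + U V$ ($l{\left(U,V \right)} = \left(U V + V\right) + V = \left(V + U V\right) + V = 2 V + U V$)
$\left(l{\left(I{\left(Q{\left(1 \right)} \right)},-7 \right)} + A{\left(-6 \right)}\right) 31 = \left(- 7 \left(2 + 4 \cdot 1^{2}\right) + \frac{1}{3}\right) 31 = \left(- 7 \left(2 + 4 \cdot 1\right) + \frac{1}{3}\right) 31 = \left(- 7 \left(2 + 4\right) + \frac{1}{3}\right) 31 = \left(\left(-7\right) 6 + \frac{1}{3}\right) 31 = \left(-42 + \frac{1}{3}\right) 31 = \left(- \frac{125}{3}\right) 31 = - \frac{3875}{3}$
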